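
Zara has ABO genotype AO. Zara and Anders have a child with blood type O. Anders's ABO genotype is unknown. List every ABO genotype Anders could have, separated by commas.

For each candidate genotype of Anders, check whether crossing it with AO can produce every observed child phenotype.
  AA → possible child types {A} ✗
  AB → possible child types {A, B, AB} ✗
  AO → possible child types {O, A} ✓
  BB → possible child types {B, AB} ✗
  BO → possible child types {O, A, B, AB} ✓
  OO → possible child types {O, A} ✓

AO, BO, OO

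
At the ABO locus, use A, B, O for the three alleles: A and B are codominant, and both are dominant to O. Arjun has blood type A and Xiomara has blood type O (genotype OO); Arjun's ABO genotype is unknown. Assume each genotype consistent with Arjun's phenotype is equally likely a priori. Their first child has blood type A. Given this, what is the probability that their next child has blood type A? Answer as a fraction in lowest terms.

Possible genotypes: Arjun ∈ {AA, AO}; Xiomara ∈ {OO}.
Weight each parental genotype pair by prior × P(type-A child):
  AA × OO: posterior weight 2/3; P(next child type A) = 1.
  AO × OO: posterior weight 1/3; P(next child type A) = 1/2.
Weighted sum = 5/6.

5/6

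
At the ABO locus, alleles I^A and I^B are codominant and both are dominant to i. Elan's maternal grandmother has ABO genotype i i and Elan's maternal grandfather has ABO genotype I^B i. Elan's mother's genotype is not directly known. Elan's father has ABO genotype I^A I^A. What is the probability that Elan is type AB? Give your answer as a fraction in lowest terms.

Elan's mother's ABO genotype from i i × I^B i: 1/2 I^B i, 1/2 i i.
Crossing each possibility with the father I^A I^A and summing P(type AB): 1/2·1/2 + 1/2·0 = 1/4.

1/4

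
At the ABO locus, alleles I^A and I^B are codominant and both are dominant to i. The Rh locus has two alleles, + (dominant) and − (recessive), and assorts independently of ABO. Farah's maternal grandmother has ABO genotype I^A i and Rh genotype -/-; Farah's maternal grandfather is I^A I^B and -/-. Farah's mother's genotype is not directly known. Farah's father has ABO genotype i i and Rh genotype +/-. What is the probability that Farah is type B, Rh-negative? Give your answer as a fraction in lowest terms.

1/8

Farah's mother's ABO genotype from I^A i × I^A I^B: 1/4 I^A I^A, 1/4 I^A I^B, 1/4 I^A i, 1/4 I^B i.
Crossing each possibility with the father i i and summing P(type B): 1/4·0 + 1/4·1/2 + 1/4·0 + 1/4·1/2 = 1/4.
Similarly for Rh via the mother's Rh distribution: P(Rh-) = 1/2.
Independent loci: 1/4 × 1/2 = 1/8.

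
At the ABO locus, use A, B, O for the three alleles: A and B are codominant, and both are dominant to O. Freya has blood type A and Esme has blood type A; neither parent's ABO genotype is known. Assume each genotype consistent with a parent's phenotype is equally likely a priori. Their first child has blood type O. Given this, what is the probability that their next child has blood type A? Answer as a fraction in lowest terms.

Possible genotypes: Freya ∈ {AA, AO}; Esme ∈ {AA, AO}.
Weight each parental genotype pair by prior × P(type-O child):
  AO × AO: posterior weight 1; P(next child type A) = 3/4.
Weighted sum = 3/4.

3/4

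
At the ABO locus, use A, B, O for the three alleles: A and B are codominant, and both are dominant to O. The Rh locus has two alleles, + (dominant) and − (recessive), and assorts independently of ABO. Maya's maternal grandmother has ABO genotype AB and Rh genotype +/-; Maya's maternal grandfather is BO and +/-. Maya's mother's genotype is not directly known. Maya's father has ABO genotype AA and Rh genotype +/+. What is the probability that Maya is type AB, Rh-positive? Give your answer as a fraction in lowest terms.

Maya's mother's ABO genotype from AB × BO: 1/4 AB, 1/4 AO, 1/4 BB, 1/4 BO.
Crossing each possibility with the father AA and summing P(type AB): 1/4·1/2 + 1/4·0 + 1/4·1 + 1/4·1/2 = 1/2.
Similarly for Rh via the mother's Rh distribution: P(Rh+) = 1.
Independent loci: 1/2 × 1 = 1/2.

1/2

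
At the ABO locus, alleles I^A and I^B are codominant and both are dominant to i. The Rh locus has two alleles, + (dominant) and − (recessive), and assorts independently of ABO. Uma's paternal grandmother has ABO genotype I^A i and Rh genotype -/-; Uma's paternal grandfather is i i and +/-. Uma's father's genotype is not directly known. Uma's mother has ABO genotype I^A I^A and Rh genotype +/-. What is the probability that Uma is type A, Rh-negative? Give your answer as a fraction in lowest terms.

Uma's father's ABO genotype from I^A i × i i: 1/2 I^A i, 1/2 i i.
Crossing each possibility with the mother I^A I^A and summing P(type A): 1/2·1 + 1/2·1 = 1.
Similarly for Rh via the father's Rh distribution: P(Rh-) = 3/8.
Independent loci: 1 × 3/8 = 3/8.

3/8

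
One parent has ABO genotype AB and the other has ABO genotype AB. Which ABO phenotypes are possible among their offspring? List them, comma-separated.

Gametes from AB × AB give offspring ABO genotypes AA, AB, BB, i.e. phenotypes A, B, AB.

A, B, AB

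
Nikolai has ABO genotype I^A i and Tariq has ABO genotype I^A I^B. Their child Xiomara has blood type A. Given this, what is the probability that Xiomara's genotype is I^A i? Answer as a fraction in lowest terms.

1/2

Cross I^A i × I^A I^B → 1/4 I^A I^A, 1/4 I^A I^B, 1/4 I^A i, 1/4 I^B i.
Type-A genotypes among offspring: I^A I^A (1/4), I^A i (1/4); total 1/2.
P(I^A i | type A) = (1/4) / (1/2) = 1/2.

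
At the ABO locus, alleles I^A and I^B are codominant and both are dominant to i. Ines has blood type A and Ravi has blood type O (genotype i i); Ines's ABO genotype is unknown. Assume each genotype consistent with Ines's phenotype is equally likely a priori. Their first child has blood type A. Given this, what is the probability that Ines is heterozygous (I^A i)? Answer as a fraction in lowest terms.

1/3

Possible genotypes: Ines ∈ {I^A I^A, I^A i}; Ravi ∈ {i i}.
Weight each parental genotype pair by prior × P(type-A child):
  I^A I^A × i i: posterior weight 2/3.
  I^A i × i i: posterior weight 1/3.
Sum the posterior weight over pairs where Ines is I^A i: 1/3.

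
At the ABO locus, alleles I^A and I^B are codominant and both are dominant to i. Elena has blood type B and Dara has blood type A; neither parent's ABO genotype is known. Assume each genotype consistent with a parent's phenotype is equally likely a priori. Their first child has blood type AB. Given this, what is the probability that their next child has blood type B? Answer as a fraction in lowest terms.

Possible genotypes: Elena ∈ {I^B I^B, I^B i}; Dara ∈ {I^A I^A, I^A i}.
Weight each parental genotype pair by prior × P(type-AB child):
  I^B I^B × I^A I^A: posterior weight 4/9; P(next child type B) = 0.
  I^B I^B × I^A i: posterior weight 2/9; P(next child type B) = 1/2.
  I^B i × I^A I^A: posterior weight 2/9; P(next child type B) = 0.
  I^B i × I^A i: posterior weight 1/9; P(next child type B) = 1/4.
Weighted sum = 5/36.

5/36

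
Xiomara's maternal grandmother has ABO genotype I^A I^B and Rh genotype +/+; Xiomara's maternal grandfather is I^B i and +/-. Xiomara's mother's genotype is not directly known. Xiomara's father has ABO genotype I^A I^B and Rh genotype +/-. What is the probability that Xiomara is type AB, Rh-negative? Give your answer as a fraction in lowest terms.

3/64

Xiomara's mother's ABO genotype from I^A I^B × I^B i: 1/4 I^A I^B, 1/4 I^A i, 1/4 I^B I^B, 1/4 I^B i.
Crossing each possibility with the father I^A I^B and summing P(type AB): 1/4·1/2 + 1/4·1/4 + 1/4·1/2 + 1/4·1/4 = 3/8.
Similarly for Rh via the mother's Rh distribution: P(Rh-) = 1/8.
Independent loci: 3/8 × 1/8 = 3/64.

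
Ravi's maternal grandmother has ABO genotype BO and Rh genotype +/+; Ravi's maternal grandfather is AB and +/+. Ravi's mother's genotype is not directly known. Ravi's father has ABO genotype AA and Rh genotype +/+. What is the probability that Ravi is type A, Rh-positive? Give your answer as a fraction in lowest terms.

1/2

Ravi's mother's ABO genotype from BO × AB: 1/4 AB, 1/4 AO, 1/4 BB, 1/4 BO.
Crossing each possibility with the father AA and summing P(type A): 1/4·1/2 + 1/4·1 + 1/4·0 + 1/4·1/2 = 1/2.
Similarly for Rh via the mother's Rh distribution: P(Rh+) = 1.
Independent loci: 1/2 × 1 = 1/2.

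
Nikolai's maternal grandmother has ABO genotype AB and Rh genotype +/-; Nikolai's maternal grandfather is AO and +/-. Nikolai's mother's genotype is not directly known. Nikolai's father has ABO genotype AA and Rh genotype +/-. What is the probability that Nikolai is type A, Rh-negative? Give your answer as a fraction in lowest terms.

Nikolai's mother's ABO genotype from AB × AO: 1/4 AA, 1/4 AB, 1/4 AO, 1/4 BO.
Crossing each possibility with the father AA and summing P(type A): 1/4·1 + 1/4·1/2 + 1/4·1 + 1/4·1/2 = 3/4.
Similarly for Rh via the mother's Rh distribution: P(Rh-) = 1/4.
Independent loci: 3/4 × 1/4 = 3/16.

3/16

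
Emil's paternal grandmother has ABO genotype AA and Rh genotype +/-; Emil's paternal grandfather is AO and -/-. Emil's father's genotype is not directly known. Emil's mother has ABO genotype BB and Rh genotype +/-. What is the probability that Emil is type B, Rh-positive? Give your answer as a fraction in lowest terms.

5/32

Emil's father's ABO genotype from AA × AO: 1/2 AA, 1/2 AO.
Crossing each possibility with the mother BB and summing P(type B): 1/2·0 + 1/2·1/2 = 1/4.
Similarly for Rh via the father's Rh distribution: P(Rh+) = 5/8.
Independent loci: 1/4 × 5/8 = 5/32.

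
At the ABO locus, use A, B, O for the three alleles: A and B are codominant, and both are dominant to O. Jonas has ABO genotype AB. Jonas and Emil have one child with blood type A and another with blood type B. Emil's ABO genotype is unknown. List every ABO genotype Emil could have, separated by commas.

For each candidate genotype of Emil, check whether crossing it with AB can produce every observed child phenotype.
  AA → possible child types {A, AB} ✗
  AB → possible child types {A, B, AB} ✓
  AO → possible child types {A, B, AB} ✓
  BB → possible child types {B, AB} ✗
  BO → possible child types {A, B, AB} ✓
  OO → possible child types {A, B} ✓

AB, AO, BO, OO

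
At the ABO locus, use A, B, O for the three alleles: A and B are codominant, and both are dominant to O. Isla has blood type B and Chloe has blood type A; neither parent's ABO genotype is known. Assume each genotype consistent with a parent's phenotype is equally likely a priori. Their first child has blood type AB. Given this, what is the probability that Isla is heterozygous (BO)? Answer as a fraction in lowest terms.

1/3

Possible genotypes: Isla ∈ {BB, BO}; Chloe ∈ {AA, AO}.
Weight each parental genotype pair by prior × P(type-AB child):
  BB × AA: posterior weight 4/9.
  BB × AO: posterior weight 2/9.
  BO × AA: posterior weight 2/9.
  BO × AO: posterior weight 1/9.
Sum the posterior weight over pairs where Isla is BO: 1/3.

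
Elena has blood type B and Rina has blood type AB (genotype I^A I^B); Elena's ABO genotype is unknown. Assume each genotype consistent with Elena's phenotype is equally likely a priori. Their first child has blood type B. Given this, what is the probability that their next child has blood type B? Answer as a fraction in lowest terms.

Possible genotypes: Elena ∈ {I^B I^B, I^B i}; Rina ∈ {I^A I^B}.
Weight each parental genotype pair by prior × P(type-B child):
  I^B I^B × I^A I^B: posterior weight 1/2; P(next child type B) = 1/2.
  I^B i × I^A I^B: posterior weight 1/2; P(next child type B) = 1/2.
Weighted sum = 1/2.

1/2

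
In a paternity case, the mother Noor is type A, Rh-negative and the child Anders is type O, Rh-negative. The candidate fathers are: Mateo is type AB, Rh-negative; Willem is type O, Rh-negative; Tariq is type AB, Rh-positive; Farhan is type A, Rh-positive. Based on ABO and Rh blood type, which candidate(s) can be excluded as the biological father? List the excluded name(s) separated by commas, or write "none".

Mateo, Tariq

A candidate is excluded only if no genotype consistent with his phenotype could produce a type O, Rh-negative child with a type A, Rh-negative mother.
Mateo (type AB, Rh-): no genotype consistent with that phenotype can produce a type-O Rh- child with a type-A mother.
Tariq (type AB, Rh+): no genotype consistent with that phenotype can produce a type-O Rh- child with a type-A mother.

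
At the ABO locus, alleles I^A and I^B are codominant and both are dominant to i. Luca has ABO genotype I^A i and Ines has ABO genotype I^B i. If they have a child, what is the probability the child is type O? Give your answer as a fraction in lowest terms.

1/4

ABO cross I^A i × I^B i → offspring phenotypes: 1/4 O, 1/4 A, 1/4 B, 1/4 AB.
So P(type O) = 1/4.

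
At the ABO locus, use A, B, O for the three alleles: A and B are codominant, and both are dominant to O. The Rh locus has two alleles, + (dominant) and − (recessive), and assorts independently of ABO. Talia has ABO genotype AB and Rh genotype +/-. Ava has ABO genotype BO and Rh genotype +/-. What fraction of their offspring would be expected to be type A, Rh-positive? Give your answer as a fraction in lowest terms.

ABO cross AB × BO → offspring phenotypes: 1/4 A, 1/2 B, 1/4 AB.
Rh cross +/- × +/- → 3/4 Rh+, 1/4 Rh-.
Independent loci: P(type A, Rh-positive) = 1/4 × 3/4 = 3/16.

3/16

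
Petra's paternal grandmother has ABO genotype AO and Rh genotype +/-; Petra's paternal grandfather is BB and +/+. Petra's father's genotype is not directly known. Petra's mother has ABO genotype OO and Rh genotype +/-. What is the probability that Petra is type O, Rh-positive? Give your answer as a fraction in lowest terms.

7/32

Petra's father's ABO genotype from AO × BB: 1/2 AB, 1/2 BO.
Crossing each possibility with the mother OO and summing P(type O): 1/2·0 + 1/2·1/2 = 1/4.
Similarly for Rh via the father's Rh distribution: P(Rh+) = 7/8.
Independent loci: 1/4 × 7/8 = 7/32.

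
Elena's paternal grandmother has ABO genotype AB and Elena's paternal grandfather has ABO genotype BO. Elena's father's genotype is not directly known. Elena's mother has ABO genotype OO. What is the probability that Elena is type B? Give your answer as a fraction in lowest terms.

1/2

Elena's father's ABO genotype from AB × BO: 1/4 AB, 1/4 AO, 1/4 BB, 1/4 BO.
Crossing each possibility with the mother OO and summing P(type B): 1/4·1/2 + 1/4·0 + 1/4·1 + 1/4·1/2 = 1/2.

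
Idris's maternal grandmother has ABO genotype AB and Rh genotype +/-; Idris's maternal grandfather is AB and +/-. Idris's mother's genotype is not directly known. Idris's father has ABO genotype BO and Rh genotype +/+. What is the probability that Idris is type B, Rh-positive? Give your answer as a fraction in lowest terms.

1/2

Idris's mother's ABO genotype from AB × AB: 1/4 AA, 1/2 AB, 1/4 BB.
Crossing each possibility with the father BO and summing P(type B): 1/4·0 + 1/2·1/2 + 1/4·1 = 1/2.
Similarly for Rh via the mother's Rh distribution: P(Rh+) = 1.
Independent loci: 1/2 × 1 = 1/2.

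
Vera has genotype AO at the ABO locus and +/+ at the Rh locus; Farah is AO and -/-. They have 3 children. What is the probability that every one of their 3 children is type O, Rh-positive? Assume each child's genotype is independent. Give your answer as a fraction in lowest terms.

1/64

ABO cross AO × AO → 1/4 O, 3/4 A.
Rh cross +/+ × -/- → 1 Rh+; so P(type O, Rh-positive) = 1/4 × 1 = 1/4 per child.
All 3 independent: (1/4)^3 = 1/64.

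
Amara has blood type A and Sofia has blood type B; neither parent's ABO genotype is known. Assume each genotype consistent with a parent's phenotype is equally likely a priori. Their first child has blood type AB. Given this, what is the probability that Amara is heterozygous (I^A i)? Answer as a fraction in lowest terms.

Possible genotypes: Amara ∈ {I^A I^A, I^A i}; Sofia ∈ {I^B I^B, I^B i}.
Weight each parental genotype pair by prior × P(type-AB child):
  I^A I^A × I^B I^B: posterior weight 4/9.
  I^A I^A × I^B i: posterior weight 2/9.
  I^A i × I^B I^B: posterior weight 2/9.
  I^A i × I^B i: posterior weight 1/9.
Sum the posterior weight over pairs where Amara is I^A i: 1/3.

1/3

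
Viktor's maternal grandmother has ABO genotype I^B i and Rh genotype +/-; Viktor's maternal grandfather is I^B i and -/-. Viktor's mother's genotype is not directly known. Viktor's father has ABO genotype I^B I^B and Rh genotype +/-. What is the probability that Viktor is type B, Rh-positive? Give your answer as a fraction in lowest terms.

Viktor's mother's ABO genotype from I^B i × I^B i: 1/4 I^B I^B, 1/2 I^B i, 1/4 i i.
Crossing each possibility with the father I^B I^B and summing P(type B): 1/4·1 + 1/2·1 + 1/4·1 = 1.
Similarly for Rh via the mother's Rh distribution: P(Rh+) = 5/8.
Independent loci: 1 × 5/8 = 5/8.

5/8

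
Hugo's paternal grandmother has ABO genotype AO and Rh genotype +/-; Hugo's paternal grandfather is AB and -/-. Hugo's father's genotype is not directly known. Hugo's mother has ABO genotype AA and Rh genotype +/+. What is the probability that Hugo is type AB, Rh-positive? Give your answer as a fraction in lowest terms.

Hugo's father's ABO genotype from AO × AB: 1/4 AA, 1/4 AB, 1/4 AO, 1/4 BO.
Crossing each possibility with the mother AA and summing P(type AB): 1/4·0 + 1/4·1/2 + 1/4·0 + 1/4·1/2 = 1/4.
Similarly for Rh via the father's Rh distribution: P(Rh+) = 1.
Independent loci: 1/4 × 1 = 1/4.

1/4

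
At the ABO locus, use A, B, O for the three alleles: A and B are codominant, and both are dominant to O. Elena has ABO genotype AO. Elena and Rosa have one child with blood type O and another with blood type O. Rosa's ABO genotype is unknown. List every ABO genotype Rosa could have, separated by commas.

For each candidate genotype of Rosa, check whether crossing it with AO can produce every observed child phenotype.
  AA → possible child types {A} ✗
  AB → possible child types {A, B, AB} ✗
  AO → possible child types {O, A} ✓
  BB → possible child types {B, AB} ✗
  BO → possible child types {O, A, B, AB} ✓
  OO → possible child types {O, A} ✓

AO, BO, OO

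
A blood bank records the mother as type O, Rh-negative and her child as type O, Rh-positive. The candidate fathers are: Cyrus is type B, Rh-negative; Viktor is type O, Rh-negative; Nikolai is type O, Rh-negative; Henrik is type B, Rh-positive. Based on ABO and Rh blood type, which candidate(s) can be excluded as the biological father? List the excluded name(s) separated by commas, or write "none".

Cyrus, Viktor, Nikolai

A candidate is excluded only if no genotype consistent with his phenotype could produce a type O, Rh-positive child with a type O, Rh-negative mother.
Cyrus (type B, Rh-): no genotype consistent with that phenotype can produce a type-O Rh+ child with a type-O mother.
Viktor (type O, Rh-): no genotype consistent with that phenotype can produce a type-O Rh+ child with a type-O mother.
Nikolai (type O, Rh-): no genotype consistent with that phenotype can produce a type-O Rh+ child with a type-O mother.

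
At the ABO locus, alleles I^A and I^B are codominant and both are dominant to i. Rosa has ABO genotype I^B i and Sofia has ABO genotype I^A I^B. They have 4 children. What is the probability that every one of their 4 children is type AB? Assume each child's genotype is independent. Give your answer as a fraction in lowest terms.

ABO cross I^B i × I^A I^B → 1/4 A, 1/2 B, 1/4 AB.
So P(type AB) = 1/4 per child.
All 4 independent: (1/4)^4 = 1/256.

1/256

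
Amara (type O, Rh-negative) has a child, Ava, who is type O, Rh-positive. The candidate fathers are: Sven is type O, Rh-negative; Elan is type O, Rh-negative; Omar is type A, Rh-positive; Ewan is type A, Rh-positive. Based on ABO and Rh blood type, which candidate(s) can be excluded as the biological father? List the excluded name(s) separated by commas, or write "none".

A candidate is excluded only if no genotype consistent with his phenotype could produce a type O, Rh-positive child with a type O, Rh-negative mother.
Sven (type O, Rh-): no genotype consistent with that phenotype can produce a type-O Rh+ child with a type-O mother.
Elan (type O, Rh-): no genotype consistent with that phenotype can produce a type-O Rh+ child with a type-O mother.

Sven, Elan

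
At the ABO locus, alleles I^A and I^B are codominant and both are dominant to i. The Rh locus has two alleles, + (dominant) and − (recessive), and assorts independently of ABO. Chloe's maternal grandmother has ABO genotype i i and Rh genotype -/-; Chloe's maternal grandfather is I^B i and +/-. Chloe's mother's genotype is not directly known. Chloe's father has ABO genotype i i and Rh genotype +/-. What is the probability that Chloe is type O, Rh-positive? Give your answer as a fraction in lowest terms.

15/32

Chloe's mother's ABO genotype from i i × I^B i: 1/2 I^B i, 1/2 i i.
Crossing each possibility with the father i i and summing P(type O): 1/2·1/2 + 1/2·1 = 3/4.
Similarly for Rh via the mother's Rh distribution: P(Rh+) = 5/8.
Independent loci: 3/4 × 5/8 = 15/32.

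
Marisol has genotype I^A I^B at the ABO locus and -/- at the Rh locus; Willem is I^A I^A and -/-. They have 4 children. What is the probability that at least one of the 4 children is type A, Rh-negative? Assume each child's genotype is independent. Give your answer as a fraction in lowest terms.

15/16

ABO cross I^A I^B × I^A I^A → 1/2 A, 1/2 AB.
Rh cross -/- × -/- → 1 Rh-; so P(type A, Rh-negative) = 1/2 × 1 = 1/2 per child.
P(none) = (1/2)^4 = 1/16; P(at least one) = 1 − 1/16 = 15/16.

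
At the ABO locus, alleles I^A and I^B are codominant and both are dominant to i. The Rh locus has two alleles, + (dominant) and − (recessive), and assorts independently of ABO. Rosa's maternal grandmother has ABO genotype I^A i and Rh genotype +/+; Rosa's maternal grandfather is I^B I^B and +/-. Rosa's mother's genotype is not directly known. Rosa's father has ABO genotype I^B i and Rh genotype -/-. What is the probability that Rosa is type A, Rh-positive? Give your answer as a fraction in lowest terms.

3/32

Rosa's mother's ABO genotype from I^A i × I^B I^B: 1/2 I^A I^B, 1/2 I^B i.
Crossing each possibility with the father I^B i and summing P(type A): 1/2·1/4 + 1/2·0 = 1/8.
Similarly for Rh via the mother's Rh distribution: P(Rh+) = 3/4.
Independent loci: 1/8 × 3/4 = 3/32.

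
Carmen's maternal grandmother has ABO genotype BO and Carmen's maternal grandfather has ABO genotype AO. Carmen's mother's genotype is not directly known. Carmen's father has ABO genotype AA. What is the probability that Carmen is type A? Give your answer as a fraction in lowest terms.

3/4

Carmen's mother's ABO genotype from BO × AO: 1/4 AB, 1/4 AO, 1/4 BO, 1/4 OO.
Crossing each possibility with the father AA and summing P(type A): 1/4·1/2 + 1/4·1 + 1/4·1/2 + 1/4·1 = 3/4.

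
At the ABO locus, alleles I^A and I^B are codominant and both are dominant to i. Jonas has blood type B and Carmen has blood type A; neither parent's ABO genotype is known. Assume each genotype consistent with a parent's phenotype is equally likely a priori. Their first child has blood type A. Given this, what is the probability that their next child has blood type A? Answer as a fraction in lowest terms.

Possible genotypes: Jonas ∈ {I^B I^B, I^B i}; Carmen ∈ {I^A I^A, I^A i}.
Weight each parental genotype pair by prior × P(type-A child):
  I^B i × I^A I^A: posterior weight 2/3; P(next child type A) = 1/2.
  I^B i × I^A i: posterior weight 1/3; P(next child type A) = 1/4.
Weighted sum = 5/12.

5/12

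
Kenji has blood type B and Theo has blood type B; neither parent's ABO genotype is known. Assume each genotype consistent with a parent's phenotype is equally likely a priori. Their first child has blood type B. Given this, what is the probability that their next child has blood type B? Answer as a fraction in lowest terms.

Possible genotypes: Kenji ∈ {I^B I^B, I^B i}; Theo ∈ {I^B I^B, I^B i}.
Weight each parental genotype pair by prior × P(type-B child):
  I^B I^B × I^B I^B: posterior weight 4/15; P(next child type B) = 1.
  I^B I^B × I^B i: posterior weight 4/15; P(next child type B) = 1.
  I^B i × I^B I^B: posterior weight 4/15; P(next child type B) = 1.
  I^B i × I^B i: posterior weight 1/5; P(next child type B) = 3/4.
Weighted sum = 19/20.

19/20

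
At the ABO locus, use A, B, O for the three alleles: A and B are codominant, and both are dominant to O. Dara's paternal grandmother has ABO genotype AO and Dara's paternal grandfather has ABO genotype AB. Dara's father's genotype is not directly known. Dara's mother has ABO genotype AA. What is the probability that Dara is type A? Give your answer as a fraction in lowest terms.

Dara's father's ABO genotype from AO × AB: 1/4 AA, 1/4 AB, 1/4 AO, 1/4 BO.
Crossing each possibility with the mother AA and summing P(type A): 1/4·1 + 1/4·1/2 + 1/4·1 + 1/4·1/2 = 3/4.

3/4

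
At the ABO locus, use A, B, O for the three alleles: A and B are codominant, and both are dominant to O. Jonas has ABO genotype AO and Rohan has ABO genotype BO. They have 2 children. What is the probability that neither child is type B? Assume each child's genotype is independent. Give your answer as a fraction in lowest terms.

ABO cross AO × BO → 1/4 O, 1/4 A, 1/4 B, 1/4 AB.
So P(type B) = 1/4 per child.
P(not type B) = 3/4 for one child; (3/4)^2 = 9/16.

9/16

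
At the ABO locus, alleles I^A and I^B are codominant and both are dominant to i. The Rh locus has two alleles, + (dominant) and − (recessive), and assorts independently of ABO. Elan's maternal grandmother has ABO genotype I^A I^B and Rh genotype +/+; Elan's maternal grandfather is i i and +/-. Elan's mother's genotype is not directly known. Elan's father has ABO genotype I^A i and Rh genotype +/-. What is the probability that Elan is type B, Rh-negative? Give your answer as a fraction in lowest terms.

1/64

Elan's mother's ABO genotype from I^A I^B × i i: 1/2 I^A i, 1/2 I^B i.
Crossing each possibility with the father I^A i and summing P(type B): 1/2·0 + 1/2·1/4 = 1/8.
Similarly for Rh via the mother's Rh distribution: P(Rh-) = 1/8.
Independent loci: 1/8 × 1/8 = 1/64.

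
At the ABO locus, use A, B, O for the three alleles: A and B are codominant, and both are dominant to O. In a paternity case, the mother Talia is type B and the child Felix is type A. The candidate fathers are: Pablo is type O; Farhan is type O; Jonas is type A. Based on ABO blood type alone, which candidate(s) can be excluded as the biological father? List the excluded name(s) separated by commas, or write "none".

Pablo, Farhan

A candidate is excluded only if no genotype consistent with his phenotype could produce a type A child with a type B mother.
Pablo (type O): no genotype consistent with that phenotype can produce a type-A child with a type-B mother.
Farhan (type O): no genotype consistent with that phenotype can produce a type-A child with a type-B mother.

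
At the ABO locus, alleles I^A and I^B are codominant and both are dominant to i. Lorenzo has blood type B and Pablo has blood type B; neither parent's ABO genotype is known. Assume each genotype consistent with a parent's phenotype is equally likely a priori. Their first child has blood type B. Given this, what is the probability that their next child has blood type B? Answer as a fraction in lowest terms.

Possible genotypes: Lorenzo ∈ {I^B I^B, I^B i}; Pablo ∈ {I^B I^B, I^B i}.
Weight each parental genotype pair by prior × P(type-B child):
  I^B I^B × I^B I^B: posterior weight 4/15; P(next child type B) = 1.
  I^B I^B × I^B i: posterior weight 4/15; P(next child type B) = 1.
  I^B i × I^B I^B: posterior weight 4/15; P(next child type B) = 1.
  I^B i × I^B i: posterior weight 1/5; P(next child type B) = 3/4.
Weighted sum = 19/20.

19/20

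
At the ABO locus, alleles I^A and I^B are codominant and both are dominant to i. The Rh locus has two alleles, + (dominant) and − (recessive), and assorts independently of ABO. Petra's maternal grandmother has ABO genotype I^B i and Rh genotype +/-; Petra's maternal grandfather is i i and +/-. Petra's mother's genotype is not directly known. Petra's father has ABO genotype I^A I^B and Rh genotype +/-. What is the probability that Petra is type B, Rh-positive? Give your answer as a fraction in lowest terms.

3/8

Petra's mother's ABO genotype from I^B i × i i: 1/2 I^B i, 1/2 i i.
Crossing each possibility with the father I^A I^B and summing P(type B): 1/2·1/2 + 1/2·1/2 = 1/2.
Similarly for Rh via the mother's Rh distribution: P(Rh+) = 3/4.
Independent loci: 1/2 × 3/4 = 3/8.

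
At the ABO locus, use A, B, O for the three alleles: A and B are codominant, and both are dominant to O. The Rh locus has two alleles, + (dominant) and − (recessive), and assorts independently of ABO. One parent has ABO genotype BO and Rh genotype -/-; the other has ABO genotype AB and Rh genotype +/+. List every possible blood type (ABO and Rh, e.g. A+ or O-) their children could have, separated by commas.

Gametes from BO × AB give offspring ABO genotypes AB, AO, BB, BO, i.e. phenotypes A, B, AB.
Rh cross -/- × +/+ → phenotypes Rh+.
Combining independently: A+, B+, AB+.

A+, B+, AB+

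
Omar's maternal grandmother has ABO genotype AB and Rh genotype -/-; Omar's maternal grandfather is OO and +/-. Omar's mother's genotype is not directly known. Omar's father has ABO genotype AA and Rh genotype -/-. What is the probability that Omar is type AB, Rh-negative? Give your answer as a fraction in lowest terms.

3/16

Omar's mother's ABO genotype from AB × OO: 1/2 AO, 1/2 BO.
Crossing each possibility with the father AA and summing P(type AB): 1/2·0 + 1/2·1/2 = 1/4.
Similarly for Rh via the mother's Rh distribution: P(Rh-) = 3/4.
Independent loci: 1/4 × 3/4 = 3/16.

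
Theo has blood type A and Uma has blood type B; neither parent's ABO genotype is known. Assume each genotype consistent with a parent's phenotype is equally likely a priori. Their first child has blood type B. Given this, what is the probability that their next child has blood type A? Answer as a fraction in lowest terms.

1/12

Possible genotypes: Theo ∈ {AA, AO}; Uma ∈ {BB, BO}.
Weight each parental genotype pair by prior × P(type-B child):
  AO × BB: posterior weight 2/3; P(next child type A) = 0.
  AO × BO: posterior weight 1/3; P(next child type A) = 1/4.
Weighted sum = 1/12.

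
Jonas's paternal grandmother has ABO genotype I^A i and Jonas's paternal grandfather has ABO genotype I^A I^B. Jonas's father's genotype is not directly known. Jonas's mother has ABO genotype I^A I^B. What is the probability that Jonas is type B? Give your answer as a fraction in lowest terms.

Jonas's father's ABO genotype from I^A i × I^A I^B: 1/4 I^A I^A, 1/4 I^A I^B, 1/4 I^A i, 1/4 I^B i.
Crossing each possibility with the mother I^A I^B and summing P(type B): 1/4·0 + 1/4·1/4 + 1/4·1/4 + 1/4·1/2 = 1/4.

1/4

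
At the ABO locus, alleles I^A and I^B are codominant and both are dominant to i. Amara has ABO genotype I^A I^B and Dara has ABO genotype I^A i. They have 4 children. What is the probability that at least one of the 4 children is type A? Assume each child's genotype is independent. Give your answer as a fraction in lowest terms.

15/16

ABO cross I^A I^B × I^A i → 1/2 A, 1/4 B, 1/4 AB.
So P(type A) = 1/2 per child.
P(none) = (1/2)^4 = 1/16; P(at least one) = 1 − 1/16 = 15/16.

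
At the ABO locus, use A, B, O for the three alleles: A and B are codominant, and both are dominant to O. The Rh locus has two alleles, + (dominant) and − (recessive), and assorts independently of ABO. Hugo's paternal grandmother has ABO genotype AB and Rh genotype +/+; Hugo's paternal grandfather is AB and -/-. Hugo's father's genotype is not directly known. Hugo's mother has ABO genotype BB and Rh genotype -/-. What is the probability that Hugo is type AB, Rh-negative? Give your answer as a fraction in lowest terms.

1/4

Hugo's father's ABO genotype from AB × AB: 1/4 AA, 1/2 AB, 1/4 BB.
Crossing each possibility with the mother BB and summing P(type AB): 1/4·1 + 1/2·1/2 + 1/4·0 = 1/2.
Similarly for Rh via the father's Rh distribution: P(Rh-) = 1/2.
Independent loci: 1/2 × 1/2 = 1/4.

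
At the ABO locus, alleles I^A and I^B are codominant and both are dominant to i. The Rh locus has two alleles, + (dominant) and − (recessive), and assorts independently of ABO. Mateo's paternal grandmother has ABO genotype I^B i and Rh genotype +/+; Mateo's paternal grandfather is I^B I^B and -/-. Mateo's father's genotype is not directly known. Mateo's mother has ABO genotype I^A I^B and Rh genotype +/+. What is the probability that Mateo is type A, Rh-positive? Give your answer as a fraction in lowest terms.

Mateo's father's ABO genotype from I^B i × I^B I^B: 1/2 I^B I^B, 1/2 I^B i.
Crossing each possibility with the mother I^A I^B and summing P(type A): 1/2·0 + 1/2·1/4 = 1/8.
Similarly for Rh via the father's Rh distribution: P(Rh+) = 1.
Independent loci: 1/8 × 1 = 1/8.

1/8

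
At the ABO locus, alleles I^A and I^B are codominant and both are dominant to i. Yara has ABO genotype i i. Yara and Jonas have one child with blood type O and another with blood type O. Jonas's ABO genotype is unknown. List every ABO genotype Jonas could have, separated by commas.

I^A i, I^B i, i i

For each candidate genotype of Jonas, check whether crossing it with i i can produce every observed child phenotype.
  I^A I^A → possible child types {A} ✗
  I^A I^B → possible child types {A, B} ✗
  I^A i → possible child types {O, A} ✓
  I^B I^B → possible child types {B} ✗
  I^B i → possible child types {O, B} ✓
  i i → possible child types {O} ✓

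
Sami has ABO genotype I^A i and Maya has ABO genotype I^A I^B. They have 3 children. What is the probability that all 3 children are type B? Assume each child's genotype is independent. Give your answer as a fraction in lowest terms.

ABO cross I^A i × I^A I^B → 1/2 A, 1/4 B, 1/4 AB.
So P(type B) = 1/4 per child.
All 3 independent: (1/4)^3 = 1/64.

1/64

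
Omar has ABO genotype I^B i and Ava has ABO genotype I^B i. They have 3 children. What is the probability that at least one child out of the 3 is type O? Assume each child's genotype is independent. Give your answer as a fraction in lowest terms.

ABO cross I^B i × I^B i → 1/4 O, 3/4 B.
So P(type O) = 1/4 per child.
P(none) = (3/4)^3 = 27/64; P(at least one) = 1 − 27/64 = 37/64.

37/64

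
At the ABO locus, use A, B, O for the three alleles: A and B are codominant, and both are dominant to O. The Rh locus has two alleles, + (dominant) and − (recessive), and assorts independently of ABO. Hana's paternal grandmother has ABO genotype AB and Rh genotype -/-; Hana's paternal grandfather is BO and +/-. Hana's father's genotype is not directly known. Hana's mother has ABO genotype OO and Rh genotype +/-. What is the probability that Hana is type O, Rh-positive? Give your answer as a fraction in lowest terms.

Hana's father's ABO genotype from AB × BO: 1/4 AB, 1/4 AO, 1/4 BB, 1/4 BO.
Crossing each possibility with the mother OO and summing P(type O): 1/4·0 + 1/4·1/2 + 1/4·0 + 1/4·1/2 = 1/4.
Similarly for Rh via the father's Rh distribution: P(Rh+) = 5/8.
Independent loci: 1/4 × 5/8 = 5/32.

5/32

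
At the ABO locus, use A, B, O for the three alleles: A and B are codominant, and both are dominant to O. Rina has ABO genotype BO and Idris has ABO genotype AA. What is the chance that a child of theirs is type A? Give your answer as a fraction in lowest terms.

1/2

ABO cross BO × AA → offspring phenotypes: 1/2 A, 1/2 AB.
So P(type A) = 1/2.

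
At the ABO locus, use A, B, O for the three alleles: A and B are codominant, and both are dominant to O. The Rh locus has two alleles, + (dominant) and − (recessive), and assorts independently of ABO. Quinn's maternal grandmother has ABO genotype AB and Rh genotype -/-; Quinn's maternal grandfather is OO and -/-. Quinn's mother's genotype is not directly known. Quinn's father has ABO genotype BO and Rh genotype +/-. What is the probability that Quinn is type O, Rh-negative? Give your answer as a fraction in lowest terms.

Quinn's mother's ABO genotype from AB × OO: 1/2 AO, 1/2 BO.
Crossing each possibility with the father BO and summing P(type O): 1/2·1/4 + 1/2·1/4 = 1/4.
Similarly for Rh via the mother's Rh distribution: P(Rh-) = 1/2.
Independent loci: 1/4 × 1/2 = 1/8.

1/8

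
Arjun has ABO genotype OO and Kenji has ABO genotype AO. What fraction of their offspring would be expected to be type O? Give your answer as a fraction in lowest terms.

1/2

ABO cross OO × AO → offspring phenotypes: 1/2 O, 1/2 A.
So P(type O) = 1/2.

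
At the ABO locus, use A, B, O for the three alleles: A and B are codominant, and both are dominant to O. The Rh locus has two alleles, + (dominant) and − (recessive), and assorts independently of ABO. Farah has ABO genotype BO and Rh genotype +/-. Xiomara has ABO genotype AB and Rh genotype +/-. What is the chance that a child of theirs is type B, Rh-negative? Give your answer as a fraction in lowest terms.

ABO cross BO × AB → offspring phenotypes: 1/4 A, 1/2 B, 1/4 AB.
Rh cross +/- × +/- → 3/4 Rh+, 1/4 Rh-.
Independent loci: P(type B, Rh-negative) = 1/2 × 1/4 = 1/8.

1/8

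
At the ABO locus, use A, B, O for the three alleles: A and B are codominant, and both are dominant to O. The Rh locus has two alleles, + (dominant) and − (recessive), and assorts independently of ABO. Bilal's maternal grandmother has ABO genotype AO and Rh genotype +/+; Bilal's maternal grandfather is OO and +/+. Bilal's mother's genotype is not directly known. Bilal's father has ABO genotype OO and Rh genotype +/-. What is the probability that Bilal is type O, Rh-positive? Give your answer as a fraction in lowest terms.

3/4

Bilal's mother's ABO genotype from AO × OO: 1/2 AO, 1/2 OO.
Crossing each possibility with the father OO and summing P(type O): 1/2·1/2 + 1/2·1 = 3/4.
Similarly for Rh via the mother's Rh distribution: P(Rh+) = 1.
Independent loci: 3/4 × 1 = 3/4.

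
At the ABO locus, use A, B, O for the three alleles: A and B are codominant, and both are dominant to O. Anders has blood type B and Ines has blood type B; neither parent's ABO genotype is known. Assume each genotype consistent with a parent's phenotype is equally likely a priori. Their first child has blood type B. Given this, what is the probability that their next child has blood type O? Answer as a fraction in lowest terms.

Possible genotypes: Anders ∈ {BB, BO}; Ines ∈ {BB, BO}.
Weight each parental genotype pair by prior × P(type-B child):
  BB × BB: posterior weight 4/15; P(next child type O) = 0.
  BB × BO: posterior weight 4/15; P(next child type O) = 0.
  BO × BB: posterior weight 4/15; P(next child type O) = 0.
  BO × BO: posterior weight 1/5; P(next child type O) = 1/4.
Weighted sum = 1/20.

1/20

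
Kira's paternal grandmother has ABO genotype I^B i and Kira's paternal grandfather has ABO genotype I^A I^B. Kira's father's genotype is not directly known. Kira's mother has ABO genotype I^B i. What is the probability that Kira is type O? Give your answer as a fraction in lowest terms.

1/8

Kira's father's ABO genotype from I^B i × I^A I^B: 1/4 I^A I^B, 1/4 I^A i, 1/4 I^B I^B, 1/4 I^B i.
Crossing each possibility with the mother I^B i and summing P(type O): 1/4·0 + 1/4·1/4 + 1/4·0 + 1/4·1/4 = 1/8.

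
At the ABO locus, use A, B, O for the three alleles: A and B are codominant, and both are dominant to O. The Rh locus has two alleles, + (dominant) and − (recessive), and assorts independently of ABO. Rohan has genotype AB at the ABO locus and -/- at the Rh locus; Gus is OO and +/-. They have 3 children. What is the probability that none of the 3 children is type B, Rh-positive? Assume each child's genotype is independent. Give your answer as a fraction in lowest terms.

27/64

ABO cross AB × OO → 1/2 A, 1/2 B.
Rh cross -/- × +/- → 1/2 Rh+, 1/2 Rh-; so P(type B, Rh-positive) = 1/2 × 1/2 = 1/4 per child.
P(not type B, Rh-positive) = 3/4 for one child; (3/4)^3 = 27/64.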